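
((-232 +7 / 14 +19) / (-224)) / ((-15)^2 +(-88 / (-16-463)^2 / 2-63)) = 97512425 / 16651890304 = 0.01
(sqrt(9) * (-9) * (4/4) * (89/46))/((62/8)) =-4806/713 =-6.74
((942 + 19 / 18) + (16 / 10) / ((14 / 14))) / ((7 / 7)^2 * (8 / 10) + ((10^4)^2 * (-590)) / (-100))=649 / 405343512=0.00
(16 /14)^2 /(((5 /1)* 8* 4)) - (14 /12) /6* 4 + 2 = 2713 /2205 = 1.23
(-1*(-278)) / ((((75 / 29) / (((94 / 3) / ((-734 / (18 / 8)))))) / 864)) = -81845424 / 9175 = -8920.48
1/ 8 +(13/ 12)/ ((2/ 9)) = 5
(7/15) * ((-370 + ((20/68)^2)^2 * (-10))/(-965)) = 43272628/241793295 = 0.18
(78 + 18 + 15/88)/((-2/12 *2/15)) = -380835/88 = -4327.67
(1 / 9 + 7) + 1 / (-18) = 127 / 18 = 7.06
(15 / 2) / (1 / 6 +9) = 9 / 11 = 0.82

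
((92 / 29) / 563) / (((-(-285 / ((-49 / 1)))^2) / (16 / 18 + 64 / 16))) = -9719248 / 11935445175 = -0.00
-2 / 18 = -1 / 9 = -0.11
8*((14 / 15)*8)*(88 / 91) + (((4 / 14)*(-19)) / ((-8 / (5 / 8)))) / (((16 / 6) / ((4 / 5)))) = 5057387 / 87360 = 57.89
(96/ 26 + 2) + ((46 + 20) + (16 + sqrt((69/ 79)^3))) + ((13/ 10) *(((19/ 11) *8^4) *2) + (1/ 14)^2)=69 *sqrt(5451)/ 6241 + 2590132091/ 140140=18483.28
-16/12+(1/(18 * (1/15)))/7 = -17/14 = -1.21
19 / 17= 1.12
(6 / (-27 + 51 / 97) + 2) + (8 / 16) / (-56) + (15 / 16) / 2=53525 / 23968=2.23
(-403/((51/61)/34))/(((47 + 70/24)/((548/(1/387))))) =-41707714464/599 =-69628905.62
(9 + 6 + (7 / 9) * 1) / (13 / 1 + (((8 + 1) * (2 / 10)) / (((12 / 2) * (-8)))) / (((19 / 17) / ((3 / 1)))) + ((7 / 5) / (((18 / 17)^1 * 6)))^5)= 13764747052800000 / 11254014189155381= 1.22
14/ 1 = 14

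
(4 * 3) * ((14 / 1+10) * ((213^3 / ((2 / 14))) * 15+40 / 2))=292227179040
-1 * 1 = -1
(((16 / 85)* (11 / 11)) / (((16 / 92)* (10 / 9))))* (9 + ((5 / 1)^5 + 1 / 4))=2595159 / 850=3053.13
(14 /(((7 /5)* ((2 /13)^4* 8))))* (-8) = -142805 /8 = -17850.62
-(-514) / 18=257 / 9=28.56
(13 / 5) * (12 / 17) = 156 / 85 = 1.84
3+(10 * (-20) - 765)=-962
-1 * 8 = -8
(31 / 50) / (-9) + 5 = 2219 / 450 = 4.93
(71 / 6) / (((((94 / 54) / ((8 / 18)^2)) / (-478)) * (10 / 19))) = -2579288 / 2115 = -1219.52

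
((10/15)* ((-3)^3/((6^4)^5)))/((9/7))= -0.00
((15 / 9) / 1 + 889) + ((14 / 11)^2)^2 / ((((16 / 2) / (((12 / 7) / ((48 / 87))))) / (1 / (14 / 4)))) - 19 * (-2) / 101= 3954156715 / 4436223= 891.33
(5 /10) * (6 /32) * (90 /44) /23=135 /16192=0.01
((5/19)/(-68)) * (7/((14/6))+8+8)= -5/68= -0.07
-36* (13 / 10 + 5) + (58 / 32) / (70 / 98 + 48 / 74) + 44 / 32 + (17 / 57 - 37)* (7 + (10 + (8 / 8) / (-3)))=-4036068437 / 4829040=-835.79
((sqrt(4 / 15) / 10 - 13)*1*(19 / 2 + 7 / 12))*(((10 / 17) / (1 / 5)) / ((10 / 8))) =-15730 / 51 + 242*sqrt(15) / 765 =-307.21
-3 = -3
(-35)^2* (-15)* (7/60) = -8575/4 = -2143.75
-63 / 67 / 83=-63 / 5561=-0.01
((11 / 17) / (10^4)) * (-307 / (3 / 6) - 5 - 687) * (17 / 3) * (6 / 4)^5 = -581823 / 160000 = -3.64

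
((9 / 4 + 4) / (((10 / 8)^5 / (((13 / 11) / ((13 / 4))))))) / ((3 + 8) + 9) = 256 / 6875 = 0.04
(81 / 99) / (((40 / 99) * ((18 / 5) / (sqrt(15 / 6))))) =9 * sqrt(10) / 32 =0.89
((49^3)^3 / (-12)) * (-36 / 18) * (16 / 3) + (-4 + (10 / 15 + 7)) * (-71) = 13027308783281249 / 9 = 1447478753697916.56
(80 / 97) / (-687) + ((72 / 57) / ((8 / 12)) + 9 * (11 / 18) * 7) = 102287825 / 2532282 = 40.39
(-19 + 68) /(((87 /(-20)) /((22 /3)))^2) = 9486400 /68121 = 139.26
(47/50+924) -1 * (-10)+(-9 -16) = 45497/50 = 909.94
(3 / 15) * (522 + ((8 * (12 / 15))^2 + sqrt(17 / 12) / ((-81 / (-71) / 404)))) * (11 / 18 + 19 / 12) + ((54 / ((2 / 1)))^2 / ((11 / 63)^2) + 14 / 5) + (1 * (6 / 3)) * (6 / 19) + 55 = 566509 * sqrt(51) / 21870 + 125273211677 / 5172750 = 24402.90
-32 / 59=-0.54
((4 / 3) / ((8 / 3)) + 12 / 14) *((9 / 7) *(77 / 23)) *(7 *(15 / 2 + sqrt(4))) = 35739 / 92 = 388.47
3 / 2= 1.50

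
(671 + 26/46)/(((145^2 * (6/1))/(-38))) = -293474/1450725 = -0.20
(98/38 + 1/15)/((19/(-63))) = -15834/1805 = -8.77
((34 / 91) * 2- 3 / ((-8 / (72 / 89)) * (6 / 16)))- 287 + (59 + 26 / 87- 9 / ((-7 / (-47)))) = -201923399 / 704613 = -286.57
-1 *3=-3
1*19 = 19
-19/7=-2.71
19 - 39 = -20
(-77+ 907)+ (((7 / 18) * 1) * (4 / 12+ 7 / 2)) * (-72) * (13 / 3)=3284 / 9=364.89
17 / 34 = 1 / 2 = 0.50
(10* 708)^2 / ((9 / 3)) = 16708800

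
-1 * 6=-6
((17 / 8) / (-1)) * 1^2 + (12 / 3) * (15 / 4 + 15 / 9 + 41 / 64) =1061 / 48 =22.10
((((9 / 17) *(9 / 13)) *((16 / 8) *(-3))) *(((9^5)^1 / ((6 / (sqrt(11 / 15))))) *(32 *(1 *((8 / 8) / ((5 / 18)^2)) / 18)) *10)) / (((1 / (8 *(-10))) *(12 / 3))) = 7346640384 *sqrt(165) / 1105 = 85402085.43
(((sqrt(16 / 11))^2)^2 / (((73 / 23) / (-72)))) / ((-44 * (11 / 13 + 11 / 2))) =918528 / 5343965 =0.17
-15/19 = -0.79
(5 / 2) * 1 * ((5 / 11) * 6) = 75 / 11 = 6.82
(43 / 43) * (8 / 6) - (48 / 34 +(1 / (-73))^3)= -1556017 / 19839867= -0.08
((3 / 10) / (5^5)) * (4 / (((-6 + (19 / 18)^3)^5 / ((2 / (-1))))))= 80959687397729501184 / 275359622153153073998328125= 0.00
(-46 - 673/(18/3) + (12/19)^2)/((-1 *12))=341725/25992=13.15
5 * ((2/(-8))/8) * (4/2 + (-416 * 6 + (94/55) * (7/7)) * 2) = 137131/176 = 779.15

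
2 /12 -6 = -35 /6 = -5.83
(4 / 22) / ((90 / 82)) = 82 / 495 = 0.17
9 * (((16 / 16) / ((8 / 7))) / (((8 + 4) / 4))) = 21 / 8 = 2.62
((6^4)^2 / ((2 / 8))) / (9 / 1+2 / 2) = 3359232 / 5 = 671846.40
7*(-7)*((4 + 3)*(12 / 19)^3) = -592704 / 6859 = -86.41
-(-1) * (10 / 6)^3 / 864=125 / 23328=0.01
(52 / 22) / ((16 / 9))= 117 / 88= 1.33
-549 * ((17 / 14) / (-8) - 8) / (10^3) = 501237 / 112000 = 4.48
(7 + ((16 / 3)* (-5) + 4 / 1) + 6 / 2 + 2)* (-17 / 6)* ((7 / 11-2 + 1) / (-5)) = 1088 / 495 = 2.20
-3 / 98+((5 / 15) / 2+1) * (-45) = -2574 / 49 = -52.53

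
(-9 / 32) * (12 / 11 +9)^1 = -999 / 352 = -2.84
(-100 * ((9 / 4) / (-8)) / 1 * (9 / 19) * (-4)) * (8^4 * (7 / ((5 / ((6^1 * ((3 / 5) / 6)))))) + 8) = -3491748 / 19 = -183776.21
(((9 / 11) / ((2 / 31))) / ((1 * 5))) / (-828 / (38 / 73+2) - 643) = -279 / 106865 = -0.00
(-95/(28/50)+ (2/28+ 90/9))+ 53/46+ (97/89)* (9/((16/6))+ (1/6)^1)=-53152303/343896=-154.56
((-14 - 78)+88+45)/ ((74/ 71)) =2911/ 74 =39.34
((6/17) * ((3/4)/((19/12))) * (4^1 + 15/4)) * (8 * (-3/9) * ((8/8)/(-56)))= 279/4522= 0.06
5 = 5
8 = 8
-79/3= -26.33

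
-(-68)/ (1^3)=68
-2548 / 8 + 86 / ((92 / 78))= -11297 / 46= -245.59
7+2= 9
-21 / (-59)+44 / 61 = 3877 / 3599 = 1.08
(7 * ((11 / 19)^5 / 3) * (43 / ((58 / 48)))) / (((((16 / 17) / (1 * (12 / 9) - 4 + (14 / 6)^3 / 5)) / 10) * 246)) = -14009665439 / 476941237182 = -0.03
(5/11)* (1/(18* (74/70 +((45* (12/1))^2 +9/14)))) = 25/288685683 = 0.00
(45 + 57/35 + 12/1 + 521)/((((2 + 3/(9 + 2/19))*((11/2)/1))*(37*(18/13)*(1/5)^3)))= 87741275/794871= 110.38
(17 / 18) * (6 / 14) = 0.40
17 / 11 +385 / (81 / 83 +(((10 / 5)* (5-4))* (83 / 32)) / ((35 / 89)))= 208036977 / 7243291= 28.72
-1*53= -53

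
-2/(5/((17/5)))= -34/25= -1.36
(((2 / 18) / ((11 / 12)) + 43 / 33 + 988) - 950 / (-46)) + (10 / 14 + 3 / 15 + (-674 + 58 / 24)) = 12021809 / 35420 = 339.41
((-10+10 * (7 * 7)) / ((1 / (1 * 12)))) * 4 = 23040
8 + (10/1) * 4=48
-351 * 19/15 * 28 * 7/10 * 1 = -8714.16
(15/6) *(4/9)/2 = 5/9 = 0.56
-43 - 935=-978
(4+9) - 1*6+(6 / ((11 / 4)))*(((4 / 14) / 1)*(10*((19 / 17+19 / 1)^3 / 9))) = 2136071467 / 378301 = 5646.49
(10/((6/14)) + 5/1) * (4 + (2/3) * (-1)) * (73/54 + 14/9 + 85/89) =7889275/21627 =364.79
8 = 8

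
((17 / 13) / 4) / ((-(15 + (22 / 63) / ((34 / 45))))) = -2023 / 95680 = -0.02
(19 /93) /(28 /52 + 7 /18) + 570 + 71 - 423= 1467968 /6727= 218.22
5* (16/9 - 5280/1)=-237520/9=-26391.11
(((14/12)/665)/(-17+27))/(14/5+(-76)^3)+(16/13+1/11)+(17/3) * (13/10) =3108751135741/357807055320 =8.69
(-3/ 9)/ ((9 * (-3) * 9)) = 1/ 729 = 0.00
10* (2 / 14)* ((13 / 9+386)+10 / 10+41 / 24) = 20065 / 36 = 557.36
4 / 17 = 0.24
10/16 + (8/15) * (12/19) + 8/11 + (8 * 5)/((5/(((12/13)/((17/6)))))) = 7936101/1847560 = 4.30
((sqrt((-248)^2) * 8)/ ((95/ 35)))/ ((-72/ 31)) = -53816/ 171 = -314.71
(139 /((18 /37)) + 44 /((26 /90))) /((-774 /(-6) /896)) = 3042.44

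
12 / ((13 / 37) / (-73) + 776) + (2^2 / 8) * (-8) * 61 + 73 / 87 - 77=-320.15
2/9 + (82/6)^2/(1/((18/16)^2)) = 136289/576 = 236.61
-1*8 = -8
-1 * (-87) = 87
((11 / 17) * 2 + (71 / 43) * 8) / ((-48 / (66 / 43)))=-58311 / 125732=-0.46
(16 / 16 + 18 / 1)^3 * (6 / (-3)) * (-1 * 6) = 82308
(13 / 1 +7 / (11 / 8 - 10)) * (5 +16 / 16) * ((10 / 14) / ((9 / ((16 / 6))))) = 67280 / 4347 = 15.48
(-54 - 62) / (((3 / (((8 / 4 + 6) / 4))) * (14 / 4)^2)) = -928 / 147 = -6.31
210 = 210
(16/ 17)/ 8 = 2/ 17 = 0.12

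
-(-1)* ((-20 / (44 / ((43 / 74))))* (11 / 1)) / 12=-215 / 888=-0.24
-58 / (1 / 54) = -3132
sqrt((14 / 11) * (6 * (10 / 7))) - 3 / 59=-3 / 59 +2 * sqrt(330) / 11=3.25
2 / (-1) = -2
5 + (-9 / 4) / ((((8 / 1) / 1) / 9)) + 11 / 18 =887 / 288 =3.08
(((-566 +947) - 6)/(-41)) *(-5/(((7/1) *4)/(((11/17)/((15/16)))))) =5500/4879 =1.13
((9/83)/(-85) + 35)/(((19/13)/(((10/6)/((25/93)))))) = 99507148/670225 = 148.47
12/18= 2/3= 0.67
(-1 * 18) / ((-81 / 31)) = 62 / 9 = 6.89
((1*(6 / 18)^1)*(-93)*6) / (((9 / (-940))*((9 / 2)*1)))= 4317.04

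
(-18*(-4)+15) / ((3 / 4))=116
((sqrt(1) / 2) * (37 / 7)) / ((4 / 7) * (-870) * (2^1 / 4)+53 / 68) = -1258 / 117949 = -0.01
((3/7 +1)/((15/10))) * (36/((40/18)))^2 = 8748/35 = 249.94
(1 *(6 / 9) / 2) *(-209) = -209 / 3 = -69.67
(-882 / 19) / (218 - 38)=-49 / 190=-0.26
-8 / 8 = -1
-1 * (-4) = 4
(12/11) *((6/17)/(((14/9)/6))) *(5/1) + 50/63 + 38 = 544508/11781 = 46.22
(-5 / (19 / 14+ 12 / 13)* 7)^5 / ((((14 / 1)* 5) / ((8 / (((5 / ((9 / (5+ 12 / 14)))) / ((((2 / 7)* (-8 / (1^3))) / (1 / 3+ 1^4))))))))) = 207125155176436224 / 4037516659075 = 51300.14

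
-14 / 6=-2.33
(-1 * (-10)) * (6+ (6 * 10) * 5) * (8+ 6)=42840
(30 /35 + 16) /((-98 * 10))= -59 /3430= -0.02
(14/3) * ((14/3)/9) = 196/81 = 2.42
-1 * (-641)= 641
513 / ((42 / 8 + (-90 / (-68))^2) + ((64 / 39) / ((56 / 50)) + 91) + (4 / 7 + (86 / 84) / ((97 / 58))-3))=872443026 / 166071205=5.25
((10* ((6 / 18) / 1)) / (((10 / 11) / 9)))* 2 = 66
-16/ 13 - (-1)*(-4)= -68/ 13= -5.23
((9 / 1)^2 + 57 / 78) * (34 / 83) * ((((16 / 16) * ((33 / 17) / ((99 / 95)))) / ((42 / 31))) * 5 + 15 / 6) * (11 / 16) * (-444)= -2170836250 / 22659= -95804.59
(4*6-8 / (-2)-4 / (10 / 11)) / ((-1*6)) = -59 / 15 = -3.93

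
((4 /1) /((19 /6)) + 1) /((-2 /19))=-43 /2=-21.50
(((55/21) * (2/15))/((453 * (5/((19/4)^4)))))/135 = 1433531/2465769600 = 0.00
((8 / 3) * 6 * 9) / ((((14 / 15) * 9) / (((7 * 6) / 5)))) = 144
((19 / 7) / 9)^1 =19 / 63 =0.30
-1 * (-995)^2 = -990025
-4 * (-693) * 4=11088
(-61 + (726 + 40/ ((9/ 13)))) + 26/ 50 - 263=103567/ 225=460.30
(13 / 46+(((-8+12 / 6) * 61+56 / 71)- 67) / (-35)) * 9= 12995163 / 114310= 113.68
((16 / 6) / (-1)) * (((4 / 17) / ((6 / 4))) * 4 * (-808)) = 1351.95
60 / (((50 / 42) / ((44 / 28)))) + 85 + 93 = 1286 / 5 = 257.20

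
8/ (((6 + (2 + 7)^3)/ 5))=8/ 147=0.05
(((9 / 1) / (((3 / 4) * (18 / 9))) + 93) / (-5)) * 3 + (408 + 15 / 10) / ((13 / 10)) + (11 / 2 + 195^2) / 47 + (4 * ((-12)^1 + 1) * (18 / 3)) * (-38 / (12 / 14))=12768.76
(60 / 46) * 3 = 90 / 23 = 3.91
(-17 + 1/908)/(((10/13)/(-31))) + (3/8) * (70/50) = 778134/1135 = 685.58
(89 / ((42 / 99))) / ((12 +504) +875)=2937 / 19474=0.15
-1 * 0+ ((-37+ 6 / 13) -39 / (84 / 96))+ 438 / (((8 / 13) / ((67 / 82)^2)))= 964477277 / 2447536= 394.06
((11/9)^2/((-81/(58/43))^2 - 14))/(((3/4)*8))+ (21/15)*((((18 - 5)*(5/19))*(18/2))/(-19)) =-2.27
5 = 5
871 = 871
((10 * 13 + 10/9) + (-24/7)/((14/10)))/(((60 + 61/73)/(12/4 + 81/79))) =439054120/51573333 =8.51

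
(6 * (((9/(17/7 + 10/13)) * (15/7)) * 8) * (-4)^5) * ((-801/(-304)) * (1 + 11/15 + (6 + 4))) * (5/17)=-84450263040/31331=-2695421.88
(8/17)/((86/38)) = 152/731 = 0.21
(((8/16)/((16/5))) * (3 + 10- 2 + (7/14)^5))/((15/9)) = 1059/1024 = 1.03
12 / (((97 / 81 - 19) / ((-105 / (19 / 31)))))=225990 / 1957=115.48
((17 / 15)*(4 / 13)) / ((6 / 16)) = 544 / 585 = 0.93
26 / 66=13 / 33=0.39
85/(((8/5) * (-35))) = -1.52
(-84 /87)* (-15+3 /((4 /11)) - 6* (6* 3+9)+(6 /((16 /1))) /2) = 651 /4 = 162.75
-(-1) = 1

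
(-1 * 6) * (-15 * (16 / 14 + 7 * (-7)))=-30150 / 7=-4307.14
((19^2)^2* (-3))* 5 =-1954815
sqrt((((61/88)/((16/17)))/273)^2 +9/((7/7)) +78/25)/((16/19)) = 19*sqrt(44768597899393)/30750720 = 4.13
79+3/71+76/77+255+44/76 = 34860632/103873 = 335.61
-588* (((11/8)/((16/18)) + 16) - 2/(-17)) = -2825193/272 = -10386.74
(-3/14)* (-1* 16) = 24/7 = 3.43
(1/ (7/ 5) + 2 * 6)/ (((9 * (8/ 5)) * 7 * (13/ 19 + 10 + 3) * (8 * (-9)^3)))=-1691/ 1069915392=-0.00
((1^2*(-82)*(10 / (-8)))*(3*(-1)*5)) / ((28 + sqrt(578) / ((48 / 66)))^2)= -72068400 / 2381321 + 50265600*sqrt(2) / 2381321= -0.41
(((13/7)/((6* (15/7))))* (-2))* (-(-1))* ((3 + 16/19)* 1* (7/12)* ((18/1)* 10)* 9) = -19929/19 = -1048.89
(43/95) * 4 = 172/95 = 1.81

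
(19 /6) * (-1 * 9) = -57 /2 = -28.50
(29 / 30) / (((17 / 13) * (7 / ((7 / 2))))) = 377 / 1020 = 0.37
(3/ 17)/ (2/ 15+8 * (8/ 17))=45/ 994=0.05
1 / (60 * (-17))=-1 / 1020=-0.00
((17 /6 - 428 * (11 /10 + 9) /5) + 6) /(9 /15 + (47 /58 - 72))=338401 /27915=12.12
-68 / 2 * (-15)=510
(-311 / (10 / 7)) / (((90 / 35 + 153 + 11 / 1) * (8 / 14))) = -106673 / 46640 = -2.29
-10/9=-1.11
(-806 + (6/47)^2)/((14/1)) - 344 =-6209481/15463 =-401.57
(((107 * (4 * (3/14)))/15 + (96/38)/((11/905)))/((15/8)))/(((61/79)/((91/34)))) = 6429537608/16254975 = 395.54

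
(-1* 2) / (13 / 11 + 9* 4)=-22 / 409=-0.05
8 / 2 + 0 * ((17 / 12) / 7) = 4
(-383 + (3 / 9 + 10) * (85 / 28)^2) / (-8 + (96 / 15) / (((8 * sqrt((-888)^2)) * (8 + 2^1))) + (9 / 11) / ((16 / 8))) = 37.91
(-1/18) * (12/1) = -2/3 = -0.67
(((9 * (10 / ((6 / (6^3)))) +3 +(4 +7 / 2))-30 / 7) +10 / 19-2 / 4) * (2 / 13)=863500 / 1729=499.42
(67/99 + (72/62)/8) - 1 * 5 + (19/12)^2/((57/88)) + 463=4260008/9207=462.69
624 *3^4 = 50544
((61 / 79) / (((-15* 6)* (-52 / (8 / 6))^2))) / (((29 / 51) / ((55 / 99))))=-1037 / 188168994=-0.00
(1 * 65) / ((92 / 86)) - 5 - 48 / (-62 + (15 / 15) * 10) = 33897 / 598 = 56.68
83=83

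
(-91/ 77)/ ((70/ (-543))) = 7059/ 770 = 9.17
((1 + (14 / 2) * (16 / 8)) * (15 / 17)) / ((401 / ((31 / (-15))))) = -465 / 6817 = -0.07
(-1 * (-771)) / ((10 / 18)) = 6939 / 5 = 1387.80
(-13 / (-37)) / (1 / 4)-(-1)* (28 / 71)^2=291140 / 186517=1.56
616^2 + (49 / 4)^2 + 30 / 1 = 379636.06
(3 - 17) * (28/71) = -392/71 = -5.52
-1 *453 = -453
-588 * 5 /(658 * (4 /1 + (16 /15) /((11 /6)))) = -275 /282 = -0.98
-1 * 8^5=-32768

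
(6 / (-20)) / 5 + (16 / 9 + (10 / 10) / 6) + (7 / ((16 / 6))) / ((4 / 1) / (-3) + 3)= 6227 / 1800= 3.46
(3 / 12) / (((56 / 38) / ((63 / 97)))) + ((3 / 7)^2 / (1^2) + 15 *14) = 15992427 / 76048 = 210.29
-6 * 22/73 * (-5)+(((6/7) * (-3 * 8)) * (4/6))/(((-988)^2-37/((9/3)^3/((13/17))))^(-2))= -468948396723525804860/35885997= -13067726576567.62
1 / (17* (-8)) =-1 / 136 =-0.01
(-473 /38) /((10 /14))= -3311 /190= -17.43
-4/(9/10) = -40/9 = -4.44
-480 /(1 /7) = -3360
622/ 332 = 311/ 166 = 1.87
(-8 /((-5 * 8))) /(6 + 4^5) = 1 /5150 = 0.00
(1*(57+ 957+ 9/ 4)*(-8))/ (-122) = 4065/ 61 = 66.64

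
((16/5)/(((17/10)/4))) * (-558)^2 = 39854592/17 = 2344387.76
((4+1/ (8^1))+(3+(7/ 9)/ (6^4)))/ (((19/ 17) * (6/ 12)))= 1412921/ 110808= 12.75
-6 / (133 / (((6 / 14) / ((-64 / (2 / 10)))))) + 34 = 5064649 / 148960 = 34.00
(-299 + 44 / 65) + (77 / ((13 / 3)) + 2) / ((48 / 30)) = -148703 / 520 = -285.97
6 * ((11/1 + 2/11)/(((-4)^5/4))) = -369/1408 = -0.26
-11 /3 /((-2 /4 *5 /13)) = 286 /15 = 19.07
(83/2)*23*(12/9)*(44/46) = 3652/3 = 1217.33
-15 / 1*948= -14220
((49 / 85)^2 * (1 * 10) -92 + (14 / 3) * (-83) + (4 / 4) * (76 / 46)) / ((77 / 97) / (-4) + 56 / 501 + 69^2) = -3064582674152 / 30757809965465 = -0.10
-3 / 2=-1.50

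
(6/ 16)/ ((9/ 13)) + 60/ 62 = 1123/ 744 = 1.51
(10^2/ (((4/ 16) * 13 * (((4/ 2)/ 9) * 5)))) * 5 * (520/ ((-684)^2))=500/ 3249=0.15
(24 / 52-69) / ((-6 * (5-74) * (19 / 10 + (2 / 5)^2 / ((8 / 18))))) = -2475 / 33787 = -0.07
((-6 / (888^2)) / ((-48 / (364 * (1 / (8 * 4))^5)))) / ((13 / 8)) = 7 / 6614786506752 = 0.00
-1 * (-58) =58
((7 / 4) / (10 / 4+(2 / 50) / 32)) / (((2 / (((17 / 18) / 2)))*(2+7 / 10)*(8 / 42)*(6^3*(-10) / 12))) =-20825 / 11669832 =-0.00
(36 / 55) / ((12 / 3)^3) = 9 / 880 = 0.01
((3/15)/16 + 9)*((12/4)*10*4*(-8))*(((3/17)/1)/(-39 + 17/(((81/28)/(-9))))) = 233604/14059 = 16.62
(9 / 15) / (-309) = -1 / 515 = -0.00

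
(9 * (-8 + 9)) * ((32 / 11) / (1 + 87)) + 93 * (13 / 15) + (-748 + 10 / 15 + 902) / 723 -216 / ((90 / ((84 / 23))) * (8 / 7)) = 2216595983 / 30181635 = 73.44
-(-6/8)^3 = 0.42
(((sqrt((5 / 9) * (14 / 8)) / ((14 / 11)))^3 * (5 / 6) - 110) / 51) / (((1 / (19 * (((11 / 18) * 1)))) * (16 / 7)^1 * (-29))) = 80465 / 212976 - 6954475 * sqrt(35) / 30913892352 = 0.38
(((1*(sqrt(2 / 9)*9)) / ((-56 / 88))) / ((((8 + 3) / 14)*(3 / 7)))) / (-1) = 14*sqrt(2) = 19.80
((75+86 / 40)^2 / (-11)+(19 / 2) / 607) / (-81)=481711181 / 72111600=6.68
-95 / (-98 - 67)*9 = 57 / 11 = 5.18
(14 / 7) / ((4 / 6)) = 3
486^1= 486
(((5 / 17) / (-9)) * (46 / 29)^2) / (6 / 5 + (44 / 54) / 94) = -0.07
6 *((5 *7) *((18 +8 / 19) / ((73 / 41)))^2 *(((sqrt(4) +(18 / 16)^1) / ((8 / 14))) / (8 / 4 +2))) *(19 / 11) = 945956484375 / 17820176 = 53083.45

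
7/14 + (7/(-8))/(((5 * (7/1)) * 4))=79/160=0.49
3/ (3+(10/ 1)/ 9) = 27/ 37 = 0.73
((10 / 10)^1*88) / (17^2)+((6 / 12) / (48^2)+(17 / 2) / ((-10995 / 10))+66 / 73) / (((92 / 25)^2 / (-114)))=-728086635184591 / 100522099863552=-7.24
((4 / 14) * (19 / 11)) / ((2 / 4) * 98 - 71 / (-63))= 171 / 17369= 0.01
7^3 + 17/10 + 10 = 3547/10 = 354.70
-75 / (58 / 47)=-3525 / 58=-60.78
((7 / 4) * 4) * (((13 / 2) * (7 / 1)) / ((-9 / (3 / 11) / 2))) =-637 / 33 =-19.30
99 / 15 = 33 / 5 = 6.60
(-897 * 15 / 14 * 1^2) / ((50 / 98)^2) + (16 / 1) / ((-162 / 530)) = -75824053 / 20250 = -3744.40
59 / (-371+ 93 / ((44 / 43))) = -2596 / 12325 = -0.21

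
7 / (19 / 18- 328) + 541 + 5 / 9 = 28682356 / 52965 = 541.53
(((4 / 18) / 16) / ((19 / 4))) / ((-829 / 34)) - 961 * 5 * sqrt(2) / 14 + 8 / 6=188995 / 141759 - 4805 * sqrt(2) / 14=-484.05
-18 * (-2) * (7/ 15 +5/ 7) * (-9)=-13392/ 35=-382.63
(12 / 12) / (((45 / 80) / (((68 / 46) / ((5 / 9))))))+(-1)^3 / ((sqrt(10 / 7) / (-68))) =544 / 115+34 *sqrt(70) / 5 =61.62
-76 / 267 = -0.28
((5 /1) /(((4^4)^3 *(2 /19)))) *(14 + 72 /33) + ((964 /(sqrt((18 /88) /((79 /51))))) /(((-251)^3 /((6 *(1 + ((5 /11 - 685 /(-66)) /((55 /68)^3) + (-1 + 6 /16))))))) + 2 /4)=92283143 /184549376 - 8025270598 *sqrt(44319) /80506446834825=0.48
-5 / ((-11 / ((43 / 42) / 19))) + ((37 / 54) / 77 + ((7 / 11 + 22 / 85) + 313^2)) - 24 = 328861780607 / 3357585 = 97945.93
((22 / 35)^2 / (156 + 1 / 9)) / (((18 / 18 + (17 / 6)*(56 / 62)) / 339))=0.24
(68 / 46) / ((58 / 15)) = 0.38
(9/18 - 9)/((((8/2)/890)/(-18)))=68085/2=34042.50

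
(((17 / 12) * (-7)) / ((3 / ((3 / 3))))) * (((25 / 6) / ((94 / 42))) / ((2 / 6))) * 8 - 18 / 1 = -23363 / 141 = -165.70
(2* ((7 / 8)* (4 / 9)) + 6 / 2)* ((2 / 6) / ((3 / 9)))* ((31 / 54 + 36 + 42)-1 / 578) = 1226200 / 4131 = 296.83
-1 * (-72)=72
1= 1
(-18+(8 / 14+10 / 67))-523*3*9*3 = -19876351 / 469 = -42380.28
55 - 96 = -41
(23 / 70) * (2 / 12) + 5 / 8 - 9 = -8.32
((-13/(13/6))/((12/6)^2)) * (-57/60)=57/40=1.42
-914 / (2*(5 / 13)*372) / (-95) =5941 / 176700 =0.03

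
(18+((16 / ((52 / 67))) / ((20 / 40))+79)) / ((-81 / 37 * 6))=-22163 / 2106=-10.52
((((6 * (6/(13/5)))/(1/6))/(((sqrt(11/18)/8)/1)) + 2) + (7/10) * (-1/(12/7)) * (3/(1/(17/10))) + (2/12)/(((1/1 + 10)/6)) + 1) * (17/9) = 8381/4400 + 48960 * sqrt(22)/143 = 1607.80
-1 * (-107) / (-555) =-107 / 555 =-0.19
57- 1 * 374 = -317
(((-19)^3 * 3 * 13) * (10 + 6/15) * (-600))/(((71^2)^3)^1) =1669206240/128100283921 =0.01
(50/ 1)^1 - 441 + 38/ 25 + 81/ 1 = -7712/ 25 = -308.48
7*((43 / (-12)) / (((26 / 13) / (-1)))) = 301 / 24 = 12.54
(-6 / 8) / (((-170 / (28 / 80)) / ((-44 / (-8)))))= 231 / 27200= 0.01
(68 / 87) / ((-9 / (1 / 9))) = -68 / 7047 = -0.01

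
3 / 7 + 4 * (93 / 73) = 2823 / 511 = 5.52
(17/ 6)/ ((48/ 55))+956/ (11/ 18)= 4966189/ 3168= 1567.61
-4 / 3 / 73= -4 / 219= -0.02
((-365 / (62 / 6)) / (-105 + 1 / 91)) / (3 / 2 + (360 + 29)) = 99645 / 115655947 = 0.00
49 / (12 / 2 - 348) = -49 / 342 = -0.14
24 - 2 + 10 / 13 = 296 / 13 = 22.77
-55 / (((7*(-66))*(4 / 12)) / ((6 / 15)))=1 / 7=0.14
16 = 16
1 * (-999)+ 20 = -979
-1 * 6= -6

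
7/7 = 1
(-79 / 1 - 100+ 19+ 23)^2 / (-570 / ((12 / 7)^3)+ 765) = 5405472 / 187735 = 28.79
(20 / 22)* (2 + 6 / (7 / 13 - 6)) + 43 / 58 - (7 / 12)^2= 3980815 / 3261456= 1.22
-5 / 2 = -2.50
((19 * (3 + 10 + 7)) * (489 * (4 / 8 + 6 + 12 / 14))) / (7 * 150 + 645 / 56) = 5103856 / 3963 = 1287.88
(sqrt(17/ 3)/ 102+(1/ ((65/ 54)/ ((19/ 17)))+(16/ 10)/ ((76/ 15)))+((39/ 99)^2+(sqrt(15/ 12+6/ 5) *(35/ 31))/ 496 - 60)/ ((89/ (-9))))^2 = (-10082827755 *sqrt(5)+204496417840 *sqrt(51)+456554970852768)^2/ 3915743743775817164189721600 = 53.57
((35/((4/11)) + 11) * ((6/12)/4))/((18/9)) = 429/64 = 6.70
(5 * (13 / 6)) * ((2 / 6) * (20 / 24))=325 / 108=3.01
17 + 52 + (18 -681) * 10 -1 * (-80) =-6481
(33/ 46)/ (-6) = -11/ 92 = -0.12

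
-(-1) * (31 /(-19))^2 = 961 /361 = 2.66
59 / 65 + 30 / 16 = 1447 / 520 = 2.78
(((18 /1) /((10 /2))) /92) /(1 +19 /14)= 21 /1265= 0.02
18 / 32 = 9 / 16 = 0.56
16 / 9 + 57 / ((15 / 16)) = 2816 / 45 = 62.58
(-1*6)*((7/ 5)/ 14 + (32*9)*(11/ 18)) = -1056.60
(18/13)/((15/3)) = 18/65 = 0.28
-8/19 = -0.42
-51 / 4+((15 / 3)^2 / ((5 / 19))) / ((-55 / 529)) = -40765 / 44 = -926.48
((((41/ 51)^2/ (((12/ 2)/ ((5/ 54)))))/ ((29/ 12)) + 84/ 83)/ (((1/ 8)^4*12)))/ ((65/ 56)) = 9850012540928/ 32962095855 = 298.83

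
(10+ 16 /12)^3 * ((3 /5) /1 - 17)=-3222928 /135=-23873.54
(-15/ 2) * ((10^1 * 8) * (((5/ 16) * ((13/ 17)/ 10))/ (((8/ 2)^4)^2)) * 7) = -6825/ 4456448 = -0.00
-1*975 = -975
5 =5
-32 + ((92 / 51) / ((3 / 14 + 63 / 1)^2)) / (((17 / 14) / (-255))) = -85467328 / 2662965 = -32.09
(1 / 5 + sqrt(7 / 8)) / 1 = 1 / 5 + sqrt(14) / 4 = 1.14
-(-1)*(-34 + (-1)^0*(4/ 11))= -370/ 11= -33.64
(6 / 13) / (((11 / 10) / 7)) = 420 / 143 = 2.94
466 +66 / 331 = 154312 / 331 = 466.20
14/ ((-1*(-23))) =14/ 23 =0.61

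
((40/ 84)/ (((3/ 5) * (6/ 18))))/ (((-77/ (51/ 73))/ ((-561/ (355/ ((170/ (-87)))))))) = -491300/ 7365043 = -0.07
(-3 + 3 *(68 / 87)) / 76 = -0.01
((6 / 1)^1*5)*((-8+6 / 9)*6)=-1320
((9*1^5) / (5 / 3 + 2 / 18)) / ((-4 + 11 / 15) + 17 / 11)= -13365 / 4544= -2.94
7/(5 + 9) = 1/2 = 0.50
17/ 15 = 1.13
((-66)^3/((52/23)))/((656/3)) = -2479653/4264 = -581.53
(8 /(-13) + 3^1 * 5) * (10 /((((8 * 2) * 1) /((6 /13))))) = 2805 /676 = 4.15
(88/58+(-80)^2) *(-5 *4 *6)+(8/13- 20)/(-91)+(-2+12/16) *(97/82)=-1234876219513/1607528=-768183.33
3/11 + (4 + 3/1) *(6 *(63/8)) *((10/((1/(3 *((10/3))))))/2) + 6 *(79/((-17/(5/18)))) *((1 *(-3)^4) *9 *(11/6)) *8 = -24786033/374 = -66272.82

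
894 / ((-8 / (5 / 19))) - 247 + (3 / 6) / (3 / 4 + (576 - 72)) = -276.41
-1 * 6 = -6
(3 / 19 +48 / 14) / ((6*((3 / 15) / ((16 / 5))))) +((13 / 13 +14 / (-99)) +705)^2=649479982072 / 1303533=498245.91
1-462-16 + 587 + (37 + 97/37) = 5536/37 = 149.62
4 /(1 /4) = 16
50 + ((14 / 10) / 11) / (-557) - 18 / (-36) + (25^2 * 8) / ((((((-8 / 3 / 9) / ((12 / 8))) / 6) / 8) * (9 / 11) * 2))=-45489880879 / 61270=-742449.50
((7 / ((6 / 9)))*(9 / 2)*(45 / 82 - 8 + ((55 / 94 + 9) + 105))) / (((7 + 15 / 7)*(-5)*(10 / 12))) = -819388143 / 6166400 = -132.88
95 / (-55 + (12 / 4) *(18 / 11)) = -55 / 29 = -1.90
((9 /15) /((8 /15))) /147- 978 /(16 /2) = -47919 /392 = -122.24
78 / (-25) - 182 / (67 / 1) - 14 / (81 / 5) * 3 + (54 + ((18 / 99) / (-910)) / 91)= 187733805223 / 4119590475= 45.57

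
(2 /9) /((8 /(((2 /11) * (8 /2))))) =2 /99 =0.02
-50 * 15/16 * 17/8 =-6375/64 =-99.61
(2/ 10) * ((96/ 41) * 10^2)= 1920/ 41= 46.83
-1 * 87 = -87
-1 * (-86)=86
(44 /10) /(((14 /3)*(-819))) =-11 /9555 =-0.00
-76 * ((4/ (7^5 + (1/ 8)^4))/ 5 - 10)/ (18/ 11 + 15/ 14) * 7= 94000289229616/ 47844823735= 1964.69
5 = 5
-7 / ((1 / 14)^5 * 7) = -537824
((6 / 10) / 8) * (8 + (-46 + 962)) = 693 / 10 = 69.30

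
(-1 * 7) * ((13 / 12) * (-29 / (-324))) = -2639 / 3888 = -0.68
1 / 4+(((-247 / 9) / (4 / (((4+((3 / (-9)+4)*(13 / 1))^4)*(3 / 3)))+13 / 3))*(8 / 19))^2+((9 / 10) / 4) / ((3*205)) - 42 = -75542541536755451165502107 / 2180882132703709063864200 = -34.64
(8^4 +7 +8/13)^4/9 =8099160521552003281/257049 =31508235867682.83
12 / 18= 2 / 3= 0.67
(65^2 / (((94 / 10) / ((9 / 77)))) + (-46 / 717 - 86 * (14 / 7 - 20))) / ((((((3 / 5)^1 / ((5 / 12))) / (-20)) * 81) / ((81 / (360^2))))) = -20764695775 / 121064061888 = -0.17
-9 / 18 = -1 / 2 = -0.50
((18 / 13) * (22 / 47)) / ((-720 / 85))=-187 / 2444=-0.08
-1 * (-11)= 11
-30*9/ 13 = -20.77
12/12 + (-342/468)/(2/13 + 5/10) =-2/17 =-0.12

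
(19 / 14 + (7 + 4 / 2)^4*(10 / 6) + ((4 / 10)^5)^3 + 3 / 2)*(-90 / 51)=-14019470216220006 / 726318359375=-19302.10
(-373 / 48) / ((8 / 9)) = -1119 / 128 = -8.74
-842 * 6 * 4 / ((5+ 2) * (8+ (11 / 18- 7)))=-363744 / 203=-1791.84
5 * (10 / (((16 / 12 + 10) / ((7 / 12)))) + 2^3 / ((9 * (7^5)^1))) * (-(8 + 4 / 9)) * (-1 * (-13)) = -6539015015 / 23143239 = -282.55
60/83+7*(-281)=-163201/83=-1966.28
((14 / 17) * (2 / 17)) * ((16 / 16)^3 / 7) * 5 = 20 / 289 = 0.07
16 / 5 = 3.20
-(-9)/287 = 9/287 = 0.03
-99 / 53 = -1.87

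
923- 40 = 883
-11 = -11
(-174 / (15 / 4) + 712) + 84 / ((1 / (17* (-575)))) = -4102172 / 5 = -820434.40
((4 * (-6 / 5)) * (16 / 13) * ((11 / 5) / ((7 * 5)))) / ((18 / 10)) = -1408 / 6825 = -0.21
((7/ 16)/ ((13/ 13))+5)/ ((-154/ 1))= -87/ 2464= -0.04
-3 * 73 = -219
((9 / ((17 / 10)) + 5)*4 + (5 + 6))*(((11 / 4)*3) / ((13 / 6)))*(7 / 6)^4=23426557 / 63648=368.06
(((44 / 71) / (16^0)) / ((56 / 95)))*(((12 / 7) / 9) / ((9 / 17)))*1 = 35530 / 93933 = 0.38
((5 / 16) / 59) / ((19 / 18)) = 45 / 8968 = 0.01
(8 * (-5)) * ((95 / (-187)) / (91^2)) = 0.00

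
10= 10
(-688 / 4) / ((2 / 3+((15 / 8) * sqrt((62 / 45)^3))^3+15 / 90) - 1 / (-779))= 2962958953364352000 / 16030269216703766311 - 5621699831448277440 * sqrt(310) / 16030269216703766311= -5.99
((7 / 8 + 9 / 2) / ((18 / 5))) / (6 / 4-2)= -215 / 72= -2.99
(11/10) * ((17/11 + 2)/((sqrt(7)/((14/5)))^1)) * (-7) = -28.89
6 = 6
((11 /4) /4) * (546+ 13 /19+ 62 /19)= 114939 /304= 378.09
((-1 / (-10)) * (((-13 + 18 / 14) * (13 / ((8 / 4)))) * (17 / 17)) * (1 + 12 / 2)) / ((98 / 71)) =-37843 / 980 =-38.62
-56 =-56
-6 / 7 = -0.86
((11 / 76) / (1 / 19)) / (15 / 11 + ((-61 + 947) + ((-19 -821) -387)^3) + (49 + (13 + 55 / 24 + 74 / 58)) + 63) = -21054 / 14142799161479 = -0.00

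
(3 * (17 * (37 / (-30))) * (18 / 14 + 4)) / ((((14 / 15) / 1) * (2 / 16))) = -139638 / 49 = -2849.76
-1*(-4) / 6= 2 / 3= 0.67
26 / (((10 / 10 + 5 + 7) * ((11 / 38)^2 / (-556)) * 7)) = -1605728 / 847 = -1895.78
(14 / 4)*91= 637 / 2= 318.50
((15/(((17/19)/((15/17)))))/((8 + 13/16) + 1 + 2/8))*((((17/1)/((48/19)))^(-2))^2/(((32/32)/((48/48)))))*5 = 95551488000/26655093309131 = 0.00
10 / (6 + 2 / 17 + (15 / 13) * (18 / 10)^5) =1381250 / 3856499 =0.36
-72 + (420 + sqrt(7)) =sqrt(7) + 348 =350.65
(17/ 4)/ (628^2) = 17/ 1577536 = 0.00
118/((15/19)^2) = 42598/225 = 189.32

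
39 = 39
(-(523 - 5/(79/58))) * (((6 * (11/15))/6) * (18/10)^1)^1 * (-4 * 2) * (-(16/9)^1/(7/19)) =-156793472/5925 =-26463.03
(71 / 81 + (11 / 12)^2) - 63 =-61.28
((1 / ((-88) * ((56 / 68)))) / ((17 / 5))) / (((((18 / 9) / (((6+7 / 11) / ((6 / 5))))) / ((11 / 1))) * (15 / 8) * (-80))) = 73 / 88704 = 0.00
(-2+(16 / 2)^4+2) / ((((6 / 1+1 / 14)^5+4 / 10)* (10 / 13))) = 0.65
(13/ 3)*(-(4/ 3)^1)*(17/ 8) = -221/ 18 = -12.28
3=3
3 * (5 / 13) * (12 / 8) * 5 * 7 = 60.58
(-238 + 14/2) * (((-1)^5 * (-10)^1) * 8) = -18480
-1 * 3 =-3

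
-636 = -636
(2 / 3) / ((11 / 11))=2 / 3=0.67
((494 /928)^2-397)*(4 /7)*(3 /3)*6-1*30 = -261886029 /188384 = -1390.17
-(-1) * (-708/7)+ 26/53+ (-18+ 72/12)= -41794/371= -112.65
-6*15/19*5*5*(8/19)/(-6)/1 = 3000/361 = 8.31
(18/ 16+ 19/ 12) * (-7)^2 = 3185/ 24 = 132.71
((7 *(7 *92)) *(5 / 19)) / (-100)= -1127 / 95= -11.86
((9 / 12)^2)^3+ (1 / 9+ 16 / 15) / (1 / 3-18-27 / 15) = 105379 / 897024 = 0.12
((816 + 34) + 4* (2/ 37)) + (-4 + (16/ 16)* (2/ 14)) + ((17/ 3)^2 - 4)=2038390/ 2331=874.47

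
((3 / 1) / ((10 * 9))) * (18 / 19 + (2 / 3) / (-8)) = 197 / 6840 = 0.03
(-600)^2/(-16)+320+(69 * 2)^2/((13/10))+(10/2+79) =-96808/13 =-7446.77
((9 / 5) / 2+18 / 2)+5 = 149 / 10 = 14.90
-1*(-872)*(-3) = -2616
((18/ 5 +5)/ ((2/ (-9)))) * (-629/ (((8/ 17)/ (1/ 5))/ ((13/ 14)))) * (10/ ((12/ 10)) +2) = 555896991/ 5600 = 99267.32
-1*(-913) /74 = 913 /74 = 12.34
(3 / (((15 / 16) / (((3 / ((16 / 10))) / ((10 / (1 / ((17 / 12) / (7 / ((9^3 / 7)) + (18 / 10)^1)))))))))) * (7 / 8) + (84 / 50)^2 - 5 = -1278572 / 860625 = -1.49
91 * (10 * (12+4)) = 14560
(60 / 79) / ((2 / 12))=360 / 79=4.56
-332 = -332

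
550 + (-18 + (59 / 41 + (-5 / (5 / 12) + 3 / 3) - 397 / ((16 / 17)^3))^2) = 6669408164219161 / 28202500096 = 236482.87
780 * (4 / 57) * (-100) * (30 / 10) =-312000 / 19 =-16421.05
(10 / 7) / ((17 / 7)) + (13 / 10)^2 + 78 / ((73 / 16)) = 2404329 / 124100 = 19.37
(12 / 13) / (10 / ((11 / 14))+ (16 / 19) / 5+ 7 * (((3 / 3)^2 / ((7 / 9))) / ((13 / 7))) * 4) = 1045 / 36544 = 0.03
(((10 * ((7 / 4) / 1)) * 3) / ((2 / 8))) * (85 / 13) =17850 / 13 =1373.08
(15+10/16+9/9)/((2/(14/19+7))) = 1029/16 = 64.31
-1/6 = -0.17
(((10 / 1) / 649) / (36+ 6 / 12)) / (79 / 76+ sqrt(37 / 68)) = 2041360 / 2495299213- 57760 * sqrt(629) / 2495299213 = 0.00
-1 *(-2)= 2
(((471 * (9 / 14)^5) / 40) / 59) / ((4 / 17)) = 0.09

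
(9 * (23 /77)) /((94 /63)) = 1863 /1034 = 1.80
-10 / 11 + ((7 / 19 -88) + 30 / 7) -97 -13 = -284195 / 1463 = -194.25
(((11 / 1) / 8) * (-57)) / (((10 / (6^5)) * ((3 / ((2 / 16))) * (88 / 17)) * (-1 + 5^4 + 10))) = -78489 / 101440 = -0.77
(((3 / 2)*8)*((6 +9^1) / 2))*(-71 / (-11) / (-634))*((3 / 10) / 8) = -1917 / 55792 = -0.03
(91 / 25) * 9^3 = 66339 / 25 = 2653.56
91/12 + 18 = 25.58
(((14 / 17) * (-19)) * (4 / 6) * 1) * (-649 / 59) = 5852 / 51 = 114.75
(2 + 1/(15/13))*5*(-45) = -645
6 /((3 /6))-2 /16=95 /8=11.88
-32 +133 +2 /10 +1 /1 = 511 /5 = 102.20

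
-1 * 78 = -78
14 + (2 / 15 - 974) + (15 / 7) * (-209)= -147811 / 105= -1407.72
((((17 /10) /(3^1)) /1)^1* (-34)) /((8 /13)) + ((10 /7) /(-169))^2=-5257868173 /167938680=-31.31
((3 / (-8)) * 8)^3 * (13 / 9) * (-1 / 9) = 13 / 3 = 4.33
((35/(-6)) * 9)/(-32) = 105/64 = 1.64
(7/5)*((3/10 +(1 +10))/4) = 791/200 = 3.96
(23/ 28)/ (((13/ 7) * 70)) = 23/ 3640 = 0.01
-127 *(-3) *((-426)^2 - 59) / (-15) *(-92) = 2119676228 / 5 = 423935245.60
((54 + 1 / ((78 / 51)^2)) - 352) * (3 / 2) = -603477 / 1352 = -446.36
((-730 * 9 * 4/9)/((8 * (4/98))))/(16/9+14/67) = -10784655/2396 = -4501.11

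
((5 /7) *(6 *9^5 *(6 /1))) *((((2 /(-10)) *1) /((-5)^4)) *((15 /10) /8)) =-1594323 /17500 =-91.10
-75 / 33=-25 / 11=-2.27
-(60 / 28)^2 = -225 / 49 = -4.59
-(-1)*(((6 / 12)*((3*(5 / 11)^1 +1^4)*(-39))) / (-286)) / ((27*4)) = 13 / 8712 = 0.00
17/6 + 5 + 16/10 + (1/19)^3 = 1941127/205770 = 9.43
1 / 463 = 0.00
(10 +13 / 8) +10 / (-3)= 199 / 24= 8.29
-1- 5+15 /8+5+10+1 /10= 439 /40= 10.98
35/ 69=0.51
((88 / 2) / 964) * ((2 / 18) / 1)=11 / 2169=0.01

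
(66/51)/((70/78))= 858/595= 1.44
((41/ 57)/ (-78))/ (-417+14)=41/ 1791738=0.00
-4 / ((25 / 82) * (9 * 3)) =-328 / 675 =-0.49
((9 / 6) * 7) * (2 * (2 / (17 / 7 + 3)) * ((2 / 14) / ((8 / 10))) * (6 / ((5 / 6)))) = 189 / 19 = 9.95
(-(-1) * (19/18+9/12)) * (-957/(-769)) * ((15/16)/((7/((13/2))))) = 1347775/689024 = 1.96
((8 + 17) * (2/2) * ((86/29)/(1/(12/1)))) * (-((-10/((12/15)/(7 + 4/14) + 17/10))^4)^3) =-7988437084891032522505800000000000000000000000000/11087111374406350796896692093521185709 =-720515634336.61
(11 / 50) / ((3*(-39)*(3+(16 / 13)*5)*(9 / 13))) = -143 / 481950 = -0.00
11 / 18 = 0.61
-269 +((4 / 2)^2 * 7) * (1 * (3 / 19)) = -5027 / 19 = -264.58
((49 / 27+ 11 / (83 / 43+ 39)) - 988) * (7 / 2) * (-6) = 29814113 / 1440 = 20704.25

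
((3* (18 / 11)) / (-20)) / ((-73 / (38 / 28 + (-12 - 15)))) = -9693 / 112420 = -0.09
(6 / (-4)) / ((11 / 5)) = -15 / 22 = -0.68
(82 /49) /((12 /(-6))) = -0.84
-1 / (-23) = 1 / 23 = 0.04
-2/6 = -1/3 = -0.33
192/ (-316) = -48/ 79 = -0.61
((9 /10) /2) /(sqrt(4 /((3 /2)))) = 0.28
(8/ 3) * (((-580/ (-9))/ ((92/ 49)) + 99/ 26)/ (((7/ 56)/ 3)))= 6567136/ 2691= 2440.41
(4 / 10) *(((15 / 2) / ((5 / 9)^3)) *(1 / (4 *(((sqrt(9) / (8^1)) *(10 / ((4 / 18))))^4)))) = 1024 / 18984375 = 0.00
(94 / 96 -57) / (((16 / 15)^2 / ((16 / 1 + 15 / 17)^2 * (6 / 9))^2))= -456098241523225 / 256576512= -1777630.53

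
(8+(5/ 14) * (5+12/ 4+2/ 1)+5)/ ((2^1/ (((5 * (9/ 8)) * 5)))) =6525/ 28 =233.04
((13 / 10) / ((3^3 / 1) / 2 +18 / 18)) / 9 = 13 / 1305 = 0.01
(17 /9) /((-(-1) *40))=17 /360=0.05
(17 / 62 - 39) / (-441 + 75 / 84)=33614 / 382013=0.09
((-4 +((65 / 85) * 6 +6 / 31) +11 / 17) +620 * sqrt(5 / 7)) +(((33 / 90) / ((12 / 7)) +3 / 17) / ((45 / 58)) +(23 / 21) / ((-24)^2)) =924574307 / 478094400 +620 * sqrt(35) / 7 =525.93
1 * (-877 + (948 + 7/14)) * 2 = 143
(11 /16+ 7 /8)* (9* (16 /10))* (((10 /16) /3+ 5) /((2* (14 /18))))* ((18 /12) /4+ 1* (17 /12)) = 134.97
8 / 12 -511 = -1531 / 3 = -510.33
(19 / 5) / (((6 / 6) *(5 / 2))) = 38 / 25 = 1.52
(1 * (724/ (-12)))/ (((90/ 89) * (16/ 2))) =-16109/ 2160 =-7.46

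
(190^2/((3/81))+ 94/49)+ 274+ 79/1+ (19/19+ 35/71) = 3392221255/3479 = 975056.41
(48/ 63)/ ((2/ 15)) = 40/ 7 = 5.71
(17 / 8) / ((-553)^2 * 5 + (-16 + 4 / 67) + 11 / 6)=3417 / 2458681676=0.00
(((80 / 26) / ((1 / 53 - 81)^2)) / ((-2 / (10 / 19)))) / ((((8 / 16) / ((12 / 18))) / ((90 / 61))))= -4213500 / 17347074043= -0.00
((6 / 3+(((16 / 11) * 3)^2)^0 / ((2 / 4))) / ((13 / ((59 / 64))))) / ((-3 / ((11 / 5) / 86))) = -649 / 268320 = -0.00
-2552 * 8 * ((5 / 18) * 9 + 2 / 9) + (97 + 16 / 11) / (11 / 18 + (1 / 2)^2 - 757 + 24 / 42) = -1047621087380 / 18849897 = -55577.02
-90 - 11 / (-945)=-89.99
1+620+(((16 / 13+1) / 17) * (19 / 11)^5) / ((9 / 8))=199499657587 / 320330439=622.79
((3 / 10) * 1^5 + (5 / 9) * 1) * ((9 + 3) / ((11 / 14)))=196 / 15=13.07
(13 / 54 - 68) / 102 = -3659 / 5508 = -0.66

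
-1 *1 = -1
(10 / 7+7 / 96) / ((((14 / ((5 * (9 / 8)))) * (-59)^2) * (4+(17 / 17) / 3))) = 45405 / 1135307264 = 0.00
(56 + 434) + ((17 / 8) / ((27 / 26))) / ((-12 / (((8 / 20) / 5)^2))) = 99224779 / 202500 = 490.00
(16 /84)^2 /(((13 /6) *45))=32 /85995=0.00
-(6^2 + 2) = -38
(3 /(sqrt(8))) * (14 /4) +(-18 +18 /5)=-72 /5 +21 * sqrt(2) /8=-10.69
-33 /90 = -11 /30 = -0.37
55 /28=1.96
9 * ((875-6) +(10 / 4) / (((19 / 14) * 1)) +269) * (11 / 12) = 714681 / 76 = 9403.70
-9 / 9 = -1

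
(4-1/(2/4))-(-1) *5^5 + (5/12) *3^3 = 12553/4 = 3138.25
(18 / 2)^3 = 729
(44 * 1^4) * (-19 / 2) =-418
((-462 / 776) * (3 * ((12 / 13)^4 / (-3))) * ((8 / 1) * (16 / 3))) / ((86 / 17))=434294784 / 119127931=3.65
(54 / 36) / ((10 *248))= 3 / 4960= 0.00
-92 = -92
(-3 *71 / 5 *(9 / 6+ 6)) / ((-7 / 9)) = 5751 / 14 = 410.79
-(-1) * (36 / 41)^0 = 1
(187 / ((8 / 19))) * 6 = 10659 / 4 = 2664.75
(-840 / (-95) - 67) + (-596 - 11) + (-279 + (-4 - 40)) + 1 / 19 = -18774 / 19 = -988.11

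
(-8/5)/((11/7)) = -56/55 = -1.02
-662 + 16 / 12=-1982 / 3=-660.67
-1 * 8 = -8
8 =8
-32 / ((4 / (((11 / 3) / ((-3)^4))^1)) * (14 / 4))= -176 / 1701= -0.10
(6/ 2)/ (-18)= -1/ 6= -0.17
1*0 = 0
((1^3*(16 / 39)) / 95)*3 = 16 / 1235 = 0.01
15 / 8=1.88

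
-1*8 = -8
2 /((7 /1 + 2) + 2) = 2 /11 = 0.18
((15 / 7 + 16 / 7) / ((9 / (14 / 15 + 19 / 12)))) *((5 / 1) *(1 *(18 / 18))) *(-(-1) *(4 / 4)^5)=4681 / 756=6.19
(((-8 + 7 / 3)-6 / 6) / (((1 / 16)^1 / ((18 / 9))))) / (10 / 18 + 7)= -480 / 17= -28.24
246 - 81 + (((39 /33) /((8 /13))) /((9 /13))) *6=23977 /132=181.64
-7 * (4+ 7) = -77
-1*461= -461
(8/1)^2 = 64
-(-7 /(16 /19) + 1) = 117 /16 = 7.31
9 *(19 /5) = 171 /5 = 34.20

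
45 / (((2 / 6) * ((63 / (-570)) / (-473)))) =4044150 / 7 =577735.71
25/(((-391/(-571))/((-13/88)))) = -185575/34408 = -5.39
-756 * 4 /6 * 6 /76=-756 /19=-39.79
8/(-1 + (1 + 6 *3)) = 4/9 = 0.44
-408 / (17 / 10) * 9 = -2160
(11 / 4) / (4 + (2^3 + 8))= 11 / 80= 0.14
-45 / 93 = -15 / 31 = -0.48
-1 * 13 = -13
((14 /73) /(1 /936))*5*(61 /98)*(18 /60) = 85644 /511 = 167.60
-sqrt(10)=-3.16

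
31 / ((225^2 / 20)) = 0.01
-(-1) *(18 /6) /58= 3 /58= 0.05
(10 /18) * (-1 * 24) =-40 /3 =-13.33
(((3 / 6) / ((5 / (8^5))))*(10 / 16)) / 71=2048 / 71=28.85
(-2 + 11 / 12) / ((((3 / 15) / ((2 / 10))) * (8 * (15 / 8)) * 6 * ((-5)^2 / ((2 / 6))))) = -13 / 81000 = -0.00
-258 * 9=-2322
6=6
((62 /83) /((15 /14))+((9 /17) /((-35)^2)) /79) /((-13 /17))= -285604621 /313260675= -0.91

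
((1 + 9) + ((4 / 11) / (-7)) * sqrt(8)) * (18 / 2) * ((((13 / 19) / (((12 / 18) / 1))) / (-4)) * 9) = -15795 / 76 + 3159 * sqrt(2) / 1463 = -204.78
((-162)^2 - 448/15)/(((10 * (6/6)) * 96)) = 98303/3600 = 27.31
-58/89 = -0.65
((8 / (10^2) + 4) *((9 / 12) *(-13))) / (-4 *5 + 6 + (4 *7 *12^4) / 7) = -1989 / 4146500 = -0.00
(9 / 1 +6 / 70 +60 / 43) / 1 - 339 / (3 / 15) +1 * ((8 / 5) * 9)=-2513529 / 1505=-1670.12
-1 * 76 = -76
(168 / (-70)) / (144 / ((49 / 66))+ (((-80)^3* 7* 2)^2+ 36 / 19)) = -2793 / 59793735680227925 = -0.00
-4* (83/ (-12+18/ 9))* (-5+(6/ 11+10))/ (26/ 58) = 410.70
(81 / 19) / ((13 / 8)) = 648 / 247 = 2.62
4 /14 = 2 /7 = 0.29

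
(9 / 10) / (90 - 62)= 9 / 280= 0.03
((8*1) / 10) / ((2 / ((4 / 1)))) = 8 / 5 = 1.60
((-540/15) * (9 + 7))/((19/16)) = -9216/19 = -485.05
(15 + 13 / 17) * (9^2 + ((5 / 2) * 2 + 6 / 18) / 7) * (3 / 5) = 27068 / 35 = 773.37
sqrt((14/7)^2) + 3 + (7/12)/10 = 607/120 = 5.06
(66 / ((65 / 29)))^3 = 7011739944 / 274625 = 25532.05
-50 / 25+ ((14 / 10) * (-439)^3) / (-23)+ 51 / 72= 14213555627 / 2760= 5149839.00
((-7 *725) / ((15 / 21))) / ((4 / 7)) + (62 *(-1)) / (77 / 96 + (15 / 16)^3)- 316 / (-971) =-967869931705 / 77606204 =-12471.55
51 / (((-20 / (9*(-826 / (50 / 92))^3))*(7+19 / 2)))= 4196382547531104 / 859375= 4883063328.04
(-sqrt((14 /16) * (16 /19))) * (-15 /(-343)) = -15 * sqrt(266) /6517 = -0.04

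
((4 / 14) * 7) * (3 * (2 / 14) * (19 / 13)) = 114 / 91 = 1.25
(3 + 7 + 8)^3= 5832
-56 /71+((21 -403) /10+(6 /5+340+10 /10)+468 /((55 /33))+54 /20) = 83313 /142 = 586.71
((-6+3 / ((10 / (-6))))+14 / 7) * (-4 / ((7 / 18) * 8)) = 261 / 35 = 7.46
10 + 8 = 18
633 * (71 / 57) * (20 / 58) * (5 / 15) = 149810 / 1653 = 90.63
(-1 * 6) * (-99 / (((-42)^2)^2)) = 11 / 57624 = 0.00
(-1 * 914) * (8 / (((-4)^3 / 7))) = 3199 / 4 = 799.75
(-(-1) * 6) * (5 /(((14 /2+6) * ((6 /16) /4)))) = 320 /13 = 24.62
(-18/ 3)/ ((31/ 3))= -18/ 31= -0.58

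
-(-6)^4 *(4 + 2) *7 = -54432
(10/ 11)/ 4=5/ 22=0.23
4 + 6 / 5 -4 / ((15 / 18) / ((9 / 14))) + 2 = 144 / 35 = 4.11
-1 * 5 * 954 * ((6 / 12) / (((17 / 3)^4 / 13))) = -2511405 / 83521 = -30.07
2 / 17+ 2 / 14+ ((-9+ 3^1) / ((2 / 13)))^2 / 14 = 25919 / 238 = 108.90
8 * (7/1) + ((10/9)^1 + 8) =586/9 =65.11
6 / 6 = 1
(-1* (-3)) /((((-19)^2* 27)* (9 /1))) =1 /29241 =0.00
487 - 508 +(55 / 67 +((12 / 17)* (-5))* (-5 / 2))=-12934 / 1139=-11.36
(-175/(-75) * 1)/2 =7/6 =1.17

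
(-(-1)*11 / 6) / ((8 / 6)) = 11 / 8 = 1.38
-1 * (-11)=11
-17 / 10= -1.70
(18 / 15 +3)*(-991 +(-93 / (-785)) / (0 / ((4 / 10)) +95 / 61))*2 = -3103722384 / 372875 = -8323.76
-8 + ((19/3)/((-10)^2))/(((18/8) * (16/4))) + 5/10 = -20231/2700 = -7.49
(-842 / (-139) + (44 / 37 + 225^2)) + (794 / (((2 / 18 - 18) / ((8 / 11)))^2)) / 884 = 180498306774113777 / 3564888249923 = 50632.25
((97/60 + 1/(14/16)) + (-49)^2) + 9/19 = 19185781/7980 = 2404.23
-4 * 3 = -12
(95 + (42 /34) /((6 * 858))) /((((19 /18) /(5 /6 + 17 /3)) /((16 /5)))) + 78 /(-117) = 99732962 /53295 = 1871.34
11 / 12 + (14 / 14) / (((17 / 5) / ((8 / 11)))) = 2537 / 2244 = 1.13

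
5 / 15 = 1 / 3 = 0.33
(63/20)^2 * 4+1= 40.69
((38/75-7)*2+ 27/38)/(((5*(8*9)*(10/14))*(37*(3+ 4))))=-34987/189810000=-0.00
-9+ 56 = 47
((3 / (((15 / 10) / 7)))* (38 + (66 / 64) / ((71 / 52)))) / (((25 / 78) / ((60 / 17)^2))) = 432687528 / 20519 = 21087.16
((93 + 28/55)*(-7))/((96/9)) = -108003/1760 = -61.37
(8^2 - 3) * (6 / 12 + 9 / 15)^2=7381 / 100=73.81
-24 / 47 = -0.51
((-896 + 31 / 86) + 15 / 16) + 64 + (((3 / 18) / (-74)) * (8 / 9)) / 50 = -14273787613 / 17182800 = -830.70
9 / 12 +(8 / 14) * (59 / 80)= 41 / 35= 1.17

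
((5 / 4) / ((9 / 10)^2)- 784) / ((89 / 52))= -3295708 / 7209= -457.17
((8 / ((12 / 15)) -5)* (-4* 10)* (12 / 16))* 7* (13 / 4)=-6825 / 2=-3412.50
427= 427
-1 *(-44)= 44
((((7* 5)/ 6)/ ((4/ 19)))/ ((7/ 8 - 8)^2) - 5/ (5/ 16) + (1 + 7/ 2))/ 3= -11239/ 3078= -3.65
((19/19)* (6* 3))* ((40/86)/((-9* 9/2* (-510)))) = 8/19737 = 0.00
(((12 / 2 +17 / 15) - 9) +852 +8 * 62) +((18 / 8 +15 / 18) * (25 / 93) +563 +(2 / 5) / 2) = 2131741 / 1116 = 1910.16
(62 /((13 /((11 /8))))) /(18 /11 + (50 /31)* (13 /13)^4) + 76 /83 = 14030139 /4782128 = 2.93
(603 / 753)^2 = 40401 / 63001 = 0.64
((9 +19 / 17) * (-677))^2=13559205136 / 289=46917664.83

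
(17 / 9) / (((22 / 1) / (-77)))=-119 / 18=-6.61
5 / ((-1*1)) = -5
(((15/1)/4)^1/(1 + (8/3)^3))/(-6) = -135/4312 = -0.03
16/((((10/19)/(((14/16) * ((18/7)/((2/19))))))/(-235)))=-152703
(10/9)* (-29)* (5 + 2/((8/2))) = -1595/9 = -177.22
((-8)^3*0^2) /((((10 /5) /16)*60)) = 0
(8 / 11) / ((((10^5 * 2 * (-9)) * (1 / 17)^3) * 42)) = -4913 / 103950000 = -0.00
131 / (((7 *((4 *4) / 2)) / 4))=131 / 14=9.36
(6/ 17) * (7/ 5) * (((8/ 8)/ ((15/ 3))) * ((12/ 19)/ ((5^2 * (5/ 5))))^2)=6048/ 95890625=0.00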